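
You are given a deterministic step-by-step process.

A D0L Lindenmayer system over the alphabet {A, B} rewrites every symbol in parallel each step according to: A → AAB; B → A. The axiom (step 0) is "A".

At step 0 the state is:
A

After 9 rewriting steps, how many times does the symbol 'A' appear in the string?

step 0: A
step 1: AAB
step 2: AABAABA
step 3: AABAABAAABAABAAAB
step 4: AABAABAAABAABAAABAABAABAAABAABAAABAABAABA
step 5: AABAABAAABAABAAABAABAABAAABAABAAABAABAABAAABAABAAABAABAAABAABAABAAABAABAAABAABAABAAABAABAAABAABAAAB
step 6: AABAABAAABAABAAABAABAABAAABAABAAABAABAABAAABAABAAABAABAAAB…AABAABAAABAABAAABAABAABAAABAABAAABAABAABAAABAABAAABAABAABA  (len 239)
step 7: AABAABAAABAABAAABAABAABAAABAABAAABAABAABAAABAABAAABAABAAAB…AABAABAAABAABAAABAABAABAAABAABAAABAABAABAAABAABAAABAABAAAB  (len 577)
step 8: AABAABAAABAABAAABAABAABAAABAABAAABAABAABAAABAABAAABAABAAAB…AABAABAAABAABAAABAABAABAAABAABAAABAABAABAAABAABAAABAABAABA  (len 1393)
step 9: AABAABAAABAABAAABAABAABAAABAABAAABAABAABAAABAABAAABAABAAAB…AABAABAAABAABAAABAABAABAAABAABAAABAABAABAAABAABAAABAABAAAB  (len 3363)

2378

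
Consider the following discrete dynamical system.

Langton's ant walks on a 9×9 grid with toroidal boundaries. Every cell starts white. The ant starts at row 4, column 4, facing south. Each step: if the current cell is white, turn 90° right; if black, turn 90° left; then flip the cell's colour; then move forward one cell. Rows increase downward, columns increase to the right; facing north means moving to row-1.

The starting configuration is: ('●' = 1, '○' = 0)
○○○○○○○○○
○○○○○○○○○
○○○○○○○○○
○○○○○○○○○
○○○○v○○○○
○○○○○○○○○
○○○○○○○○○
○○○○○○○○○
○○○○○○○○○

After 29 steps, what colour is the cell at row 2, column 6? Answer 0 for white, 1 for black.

1

gen 0: ○○○○○○○○○
○○○○○○○○○
○○○○○○○○○
○○○○○○○○○
○○○○v○○○○
○○○○○○○○○
○○○○○○○○○
○○○○○○○○○
○○○○○○○○○
gen 1: ○○○○○○○○○
○○○○○○○○○
○○○○○○○○○
○○○○○○○○○
○○○<●○○○○
○○○○○○○○○
○○○○○○○○○
○○○○○○○○○
○○○○○○○○○
gen 2: ○○○○○○○○○
○○○○○○○○○
○○○○○○○○○
○○○^○○○○○
○○○●●○○○○
○○○○○○○○○
○○○○○○○○○
○○○○○○○○○
○○○○○○○○○
gen 3: ○○○○○○○○○
○○○○○○○○○
○○○○○○○○○
○○○●>○○○○
○○○●●○○○○
○○○○○○○○○
○○○○○○○○○
○○○○○○○○○
○○○○○○○○○
gen 4: ○○○○○○○○○
○○○○○○○○○
○○○○○○○○○
○○○●●○○○○
○○○●v○○○○
○○○○○○○○○
○○○○○○○○○
○○○○○○○○○
○○○○○○○○○
gen 5: ○○○○○○○○○
○○○○○○○○○
○○○○○○○○○
○○○●●○○○○
○○○●○>○○○
○○○○○○○○○
○○○○○○○○○
○○○○○○○○○
○○○○○○○○○
gen 6: ○○○○○○○○○
○○○○○○○○○
○○○○○○○○○
○○○●●○○○○
○○○●○●○○○
○○○○○v○○○
○○○○○○○○○
○○○○○○○○○
○○○○○○○○○
gen 7: ○○○○○○○○○
○○○○○○○○○
○○○○○○○○○
○○○●●○○○○
○○○●○●○○○
○○○○<●○○○
○○○○○○○○○
○○○○○○○○○
○○○○○○○○○
gen 8: ○○○○○○○○○
○○○○○○○○○
○○○○○○○○○
○○○●●○○○○
○○○●^●○○○
○○○○●●○○○
○○○○○○○○○
○○○○○○○○○
○○○○○○○○○
gen 9: ○○○○○○○○○
○○○○○○○○○
○○○○○○○○○
○○○●●○○○○
○○○●●>○○○
○○○○●●○○○
○○○○○○○○○
○○○○○○○○○
○○○○○○○○○
gen 10: ○○○○○○○○○
○○○○○○○○○
○○○○○○○○○
○○○●●^○○○
○○○●●○○○○
○○○○●●○○○
○○○○○○○○○
○○○○○○○○○
○○○○○○○○○
gen 11: ○○○○○○○○○
○○○○○○○○○
○○○○○○○○○
○○○●●●>○○
○○○●●○○○○
○○○○●●○○○
○○○○○○○○○
○○○○○○○○○
○○○○○○○○○
gen 12: ○○○○○○○○○
○○○○○○○○○
○○○○○○○○○
○○○●●●●○○
○○○●●○v○○
○○○○●●○○○
○○○○○○○○○
○○○○○○○○○
○○○○○○○○○
gen 13: ○○○○○○○○○
○○○○○○○○○
○○○○○○○○○
○○○●●●●○○
○○○●●<●○○
○○○○●●○○○
○○○○○○○○○
○○○○○○○○○
○○○○○○○○○
gen 14: ○○○○○○○○○
○○○○○○○○○
○○○○○○○○○
○○○●●^●○○
○○○●●●●○○
○○○○●●○○○
○○○○○○○○○
○○○○○○○○○
○○○○○○○○○
gen 15: ○○○○○○○○○
○○○○○○○○○
○○○○○○○○○
○○○●<○●○○
○○○●●●●○○
○○○○●●○○○
○○○○○○○○○
○○○○○○○○○
○○○○○○○○○
gen 16: ○○○○○○○○○
○○○○○○○○○
○○○○○○○○○
○○○●○○●○○
○○○●v●●○○
○○○○●●○○○
○○○○○○○○○
○○○○○○○○○
○○○○○○○○○
gen 17: ○○○○○○○○○
○○○○○○○○○
○○○○○○○○○
○○○●○○●○○
○○○●○>●○○
○○○○●●○○○
○○○○○○○○○
○○○○○○○○○
○○○○○○○○○
gen 18: ○○○○○○○○○
○○○○○○○○○
○○○○○○○○○
○○○●○^●○○
○○○●○○●○○
○○○○●●○○○
○○○○○○○○○
○○○○○○○○○
○○○○○○○○○
gen 19: ○○○○○○○○○
○○○○○○○○○
○○○○○○○○○
○○○●○●>○○
○○○●○○●○○
○○○○●●○○○
○○○○○○○○○
○○○○○○○○○
○○○○○○○○○
gen 20: ○○○○○○○○○
○○○○○○○○○
○○○○○○^○○
○○○●○●○○○
○○○●○○●○○
○○○○●●○○○
○○○○○○○○○
○○○○○○○○○
○○○○○○○○○
gen 21: ○○○○○○○○○
○○○○○○○○○
○○○○○○●>○
○○○●○●○○○
○○○●○○●○○
○○○○●●○○○
○○○○○○○○○
○○○○○○○○○
○○○○○○○○○
gen 22: ○○○○○○○○○
○○○○○○○○○
○○○○○○●●○
○○○●○●○v○
○○○●○○●○○
○○○○●●○○○
○○○○○○○○○
○○○○○○○○○
○○○○○○○○○
gen 23: ○○○○○○○○○
○○○○○○○○○
○○○○○○●●○
○○○●○●<●○
○○○●○○●○○
○○○○●●○○○
○○○○○○○○○
○○○○○○○○○
○○○○○○○○○
gen 24: ○○○○○○○○○
○○○○○○○○○
○○○○○○^●○
○○○●○●●●○
○○○●○○●○○
○○○○●●○○○
○○○○○○○○○
○○○○○○○○○
○○○○○○○○○
gen 25: ○○○○○○○○○
○○○○○○○○○
○○○○○<○●○
○○○●○●●●○
○○○●○○●○○
○○○○●●○○○
○○○○○○○○○
○○○○○○○○○
○○○○○○○○○
gen 26: ○○○○○○○○○
○○○○○^○○○
○○○○○●○●○
○○○●○●●●○
○○○●○○●○○
○○○○●●○○○
○○○○○○○○○
○○○○○○○○○
○○○○○○○○○
gen 27: ○○○○○○○○○
○○○○○●>○○
○○○○○●○●○
○○○●○●●●○
○○○●○○●○○
○○○○●●○○○
○○○○○○○○○
○○○○○○○○○
○○○○○○○○○
gen 28: ○○○○○○○○○
○○○○○●●○○
○○○○○●v●○
○○○●○●●●○
○○○●○○●○○
○○○○●●○○○
○○○○○○○○○
○○○○○○○○○
○○○○○○○○○
gen 29: ○○○○○○○○○
○○○○○●●○○
○○○○○<●●○
○○○●○●●●○
○○○●○○●○○
○○○○●●○○○
○○○○○○○○○
○○○○○○○○○
○○○○○○○○○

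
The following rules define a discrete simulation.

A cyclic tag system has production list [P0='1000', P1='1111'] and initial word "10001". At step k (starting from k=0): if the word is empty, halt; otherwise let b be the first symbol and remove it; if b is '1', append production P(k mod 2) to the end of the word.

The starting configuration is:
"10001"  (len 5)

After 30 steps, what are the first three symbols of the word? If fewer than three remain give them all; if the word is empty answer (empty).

k=0  "10001"  (len 5)
k=1  "00011000"  (len 8)
k=2  "0011000"  (len 7)
k=3  "011000"  (len 6)
k=4  "11000"  (len 5)
k=5  "10001000"  (len 8)
k=6  "00010001111"  (len 11)
k=7  "0010001111"  (len 10)
k=8  "010001111"  (len 9)
k=9  "10001111"  (len 8)
k=10  "00011111111"  (len 11)
k=11  "0011111111"  (len 10)
k=12  "011111111"  (len 9)
k=13  "11111111"  (len 8)
k=14  "11111111111"  (len 11)
k=15  "11111111111000"  (len 14)
k=16  "11111111110001111"  (len 17)
k=17  "11111111100011111000"  (len 20)
k=18  "11111111000111110001111"  (len 23)
k=19  "11111110001111100011111000"  (len 26)
k=20  "11111100011111000111110001111"  (len 29)
k=21  "11111000111110001111100011111000"  (len 32)
k=22  "11110001111100011111000111110001111"  (len 35)
k=23  "11100011111000111110001111100011111000"  (len 38)
k=24  "11000111110001111100011111000111110001111"  (len 41)
k=25  "10001111100011111000111110001111100011111000"  (len 44)
k=26  "00011111000111110001111100011111000111110001111"  (len 47)
k=27  "0011111000111110001111100011111000111110001111"  (len 46)
k=28  "011111000111110001111100011111000111110001111"  (len 45)
k=29  "11111000111110001111100011111000111110001111"  (len 44)
k=30  "11110001111100011111000111110001111100011111111"  (len 47)

111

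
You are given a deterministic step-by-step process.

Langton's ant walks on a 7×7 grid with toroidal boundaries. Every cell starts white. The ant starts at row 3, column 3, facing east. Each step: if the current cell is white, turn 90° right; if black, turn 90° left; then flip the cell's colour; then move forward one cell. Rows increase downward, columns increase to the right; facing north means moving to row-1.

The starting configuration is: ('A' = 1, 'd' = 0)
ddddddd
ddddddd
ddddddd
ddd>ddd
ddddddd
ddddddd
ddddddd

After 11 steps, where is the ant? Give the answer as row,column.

1,2

k=0  ddddddd
ddddddd
ddddddd
ddd>ddd
ddddddd
ddddddd
ddddddd
k=1  ddddddd
ddddddd
ddddddd
dddAddd
dddvddd
ddddddd
ddddddd
k=2  ddddddd
ddddddd
ddddddd
dddAddd
dd<Addd
ddddddd
ddddddd
k=3  ddddddd
ddddddd
ddddddd
dd^Addd
ddAAddd
ddddddd
ddddddd
k=4  ddddddd
ddddddd
ddddddd
ddA>ddd
ddAAddd
ddddddd
ddddddd
k=5  ddddddd
ddddddd
ddd^ddd
ddAdddd
ddAAddd
ddddddd
ddddddd
k=6  ddddddd
ddddddd
dddA>dd
ddAdddd
ddAAddd
ddddddd
ddddddd
k=7  ddddddd
ddddddd
dddAAdd
ddAdvdd
ddAAddd
ddddddd
ddddddd
k=8  ddddddd
ddddddd
dddAAdd
ddA<Add
ddAAddd
ddddddd
ddddddd
k=9  ddddddd
ddddddd
ddd^Add
ddAAAdd
ddAAddd
ddddddd
ddddddd
k=10  ddddddd
ddddddd
dd<dAdd
ddAAAdd
ddAAddd
ddddddd
ddddddd
k=11  ddddddd
dd^dddd
ddAdAdd
ddAAAdd
ddAAddd
ddddddd
ddddddd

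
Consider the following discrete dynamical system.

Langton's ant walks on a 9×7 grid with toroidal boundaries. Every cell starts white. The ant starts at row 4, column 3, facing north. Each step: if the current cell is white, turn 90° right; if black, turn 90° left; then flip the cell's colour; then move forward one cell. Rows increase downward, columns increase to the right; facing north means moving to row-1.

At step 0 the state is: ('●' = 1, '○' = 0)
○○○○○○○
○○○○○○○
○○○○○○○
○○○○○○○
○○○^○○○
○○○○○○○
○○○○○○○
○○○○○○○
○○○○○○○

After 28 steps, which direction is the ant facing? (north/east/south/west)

north

t=0: ○○○○○○○
○○○○○○○
○○○○○○○
○○○○○○○
○○○^○○○
○○○○○○○
○○○○○○○
○○○○○○○
○○○○○○○
t=1: ○○○○○○○
○○○○○○○
○○○○○○○
○○○○○○○
○○○●>○○
○○○○○○○
○○○○○○○
○○○○○○○
○○○○○○○
t=2: ○○○○○○○
○○○○○○○
○○○○○○○
○○○○○○○
○○○●●○○
○○○○v○○
○○○○○○○
○○○○○○○
○○○○○○○
t=3: ○○○○○○○
○○○○○○○
○○○○○○○
○○○○○○○
○○○●●○○
○○○<●○○
○○○○○○○
○○○○○○○
○○○○○○○
t=4: ○○○○○○○
○○○○○○○
○○○○○○○
○○○○○○○
○○○^●○○
○○○●●○○
○○○○○○○
○○○○○○○
○○○○○○○
t=5: ○○○○○○○
○○○○○○○
○○○○○○○
○○○○○○○
○○<○●○○
○○○●●○○
○○○○○○○
○○○○○○○
○○○○○○○
t=6: ○○○○○○○
○○○○○○○
○○○○○○○
○○^○○○○
○○●○●○○
○○○●●○○
○○○○○○○
○○○○○○○
○○○○○○○
t=7: ○○○○○○○
○○○○○○○
○○○○○○○
○○●>○○○
○○●○●○○
○○○●●○○
○○○○○○○
○○○○○○○
○○○○○○○
t=8: ○○○○○○○
○○○○○○○
○○○○○○○
○○●●○○○
○○●v●○○
○○○●●○○
○○○○○○○
○○○○○○○
○○○○○○○
t=9: ○○○○○○○
○○○○○○○
○○○○○○○
○○●●○○○
○○<●●○○
○○○●●○○
○○○○○○○
○○○○○○○
○○○○○○○
t=10: ○○○○○○○
○○○○○○○
○○○○○○○
○○●●○○○
○○○●●○○
○○v●●○○
○○○○○○○
○○○○○○○
○○○○○○○
t=11: ○○○○○○○
○○○○○○○
○○○○○○○
○○●●○○○
○○○●●○○
○<●●●○○
○○○○○○○
○○○○○○○
○○○○○○○
t=12: ○○○○○○○
○○○○○○○
○○○○○○○
○○●●○○○
○^○●●○○
○●●●●○○
○○○○○○○
○○○○○○○
○○○○○○○
t=13: ○○○○○○○
○○○○○○○
○○○○○○○
○○●●○○○
○●>●●○○
○●●●●○○
○○○○○○○
○○○○○○○
○○○○○○○
t=14: ○○○○○○○
○○○○○○○
○○○○○○○
○○●●○○○
○●●●●○○
○●v●●○○
○○○○○○○
○○○○○○○
○○○○○○○
t=15: ○○○○○○○
○○○○○○○
○○○○○○○
○○●●○○○
○●●●●○○
○●○>●○○
○○○○○○○
○○○○○○○
○○○○○○○
t=16: ○○○○○○○
○○○○○○○
○○○○○○○
○○●●○○○
○●●^●○○
○●○○●○○
○○○○○○○
○○○○○○○
○○○○○○○
t=17: ○○○○○○○
○○○○○○○
○○○○○○○
○○●●○○○
○●<○●○○
○●○○●○○
○○○○○○○
○○○○○○○
○○○○○○○
t=18: ○○○○○○○
○○○○○○○
○○○○○○○
○○●●○○○
○●○○●○○
○●v○●○○
○○○○○○○
○○○○○○○
○○○○○○○
t=19: ○○○○○○○
○○○○○○○
○○○○○○○
○○●●○○○
○●○○●○○
○<●○●○○
○○○○○○○
○○○○○○○
○○○○○○○
t=20: ○○○○○○○
○○○○○○○
○○○○○○○
○○●●○○○
○●○○●○○
○○●○●○○
○v○○○○○
○○○○○○○
○○○○○○○
t=21: ○○○○○○○
○○○○○○○
○○○○○○○
○○●●○○○
○●○○●○○
○○●○●○○
<●○○○○○
○○○○○○○
○○○○○○○
t=22: ○○○○○○○
○○○○○○○
○○○○○○○
○○●●○○○
○●○○●○○
^○●○●○○
●●○○○○○
○○○○○○○
○○○○○○○
t=23: ○○○○○○○
○○○○○○○
○○○○○○○
○○●●○○○
○●○○●○○
●>●○●○○
●●○○○○○
○○○○○○○
○○○○○○○
t=24: ○○○○○○○
○○○○○○○
○○○○○○○
○○●●○○○
○●○○●○○
●●●○●○○
●v○○○○○
○○○○○○○
○○○○○○○
t=25: ○○○○○○○
○○○○○○○
○○○○○○○
○○●●○○○
○●○○●○○
●●●○●○○
●○>○○○○
○○○○○○○
○○○○○○○
t=26: ○○○○○○○
○○○○○○○
○○○○○○○
○○●●○○○
○●○○●○○
●●●○●○○
●○●○○○○
○○v○○○○
○○○○○○○
t=27: ○○○○○○○
○○○○○○○
○○○○○○○
○○●●○○○
○●○○●○○
●●●○●○○
●○●○○○○
○<●○○○○
○○○○○○○
t=28: ○○○○○○○
○○○○○○○
○○○○○○○
○○●●○○○
○●○○●○○
●●●○●○○
●^●○○○○
○●●○○○○
○○○○○○○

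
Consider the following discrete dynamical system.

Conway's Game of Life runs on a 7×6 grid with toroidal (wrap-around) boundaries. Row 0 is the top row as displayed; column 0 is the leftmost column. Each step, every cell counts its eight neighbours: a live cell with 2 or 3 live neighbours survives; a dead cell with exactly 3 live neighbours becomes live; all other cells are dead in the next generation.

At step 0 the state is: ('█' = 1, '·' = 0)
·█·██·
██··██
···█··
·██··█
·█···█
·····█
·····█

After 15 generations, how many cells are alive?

9

gen 0: ·█·██·
██··██
···█··
·██··█
·█···█
·····█
·····█
gen 1: ·███··
██···█
···█··
·██·█·
·██·██
····██
█····█
gen 2: ··█·█·
██·██·
···███
██··██
·██···
·█·█··
████·█
gen 3: ······
██····
······
·█····
···███
···██·
█····█
gen 4: ·█···█
······
██····
····█·
··██·█
█··█··
····██
gen 5: █···██
·█····
······
██████
··██·█
█·██··
····██
gen 6: █···█·
█····█
···███
██···█
······
███···
·█····
gen 7: ██····
█··█··
·█····
█····█
··█··█
███···
··█··█
gen 8: ███··█
█·█···
·█···█
██···█
··█··█
█·██·█
··█··█
gen 9: ··██·█
··█···
··█··█
·██·██
··██··
█·██·█
······
gen 10: ··██··
·██·█·
█·█·██
██··██
······
·████·
██···█
gen 11: ···███
█···█·
··█···
·█·██·
······
·█████
█····█
gen 12: ···█··
····█·
·██·██
··██··
██···█
·█████
·█····
gen 13: ······
··█·██
·██·██
···█··
·····█
···███
██····
gen 14: ██···█
███·██
███··█
█·██·█
···█·█
····██
█···██
gen 15: ··██··
···██·
······
···█··
··██··
···█··
·█····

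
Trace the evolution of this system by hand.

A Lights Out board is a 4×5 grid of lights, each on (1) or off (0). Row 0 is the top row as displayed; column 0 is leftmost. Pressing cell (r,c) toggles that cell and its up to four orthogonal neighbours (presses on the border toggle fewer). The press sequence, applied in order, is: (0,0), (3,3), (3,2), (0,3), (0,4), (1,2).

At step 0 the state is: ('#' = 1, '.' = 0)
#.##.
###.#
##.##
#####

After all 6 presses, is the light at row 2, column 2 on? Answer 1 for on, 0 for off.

0

gen 0: #.##.
###.#
##.##
#####
gen 1: .###.
.##.#
##.##
#####
gen 2: .###.
.##.#
##..#
##...
gen 3: .###.
.##.#
###.#
#.##.
gen 4: .#..#
.####
###.#
#.##.
gen 5: .#.#.
.###.
###.#
#.##.
gen 6: .###.
.....
##..#
#.##.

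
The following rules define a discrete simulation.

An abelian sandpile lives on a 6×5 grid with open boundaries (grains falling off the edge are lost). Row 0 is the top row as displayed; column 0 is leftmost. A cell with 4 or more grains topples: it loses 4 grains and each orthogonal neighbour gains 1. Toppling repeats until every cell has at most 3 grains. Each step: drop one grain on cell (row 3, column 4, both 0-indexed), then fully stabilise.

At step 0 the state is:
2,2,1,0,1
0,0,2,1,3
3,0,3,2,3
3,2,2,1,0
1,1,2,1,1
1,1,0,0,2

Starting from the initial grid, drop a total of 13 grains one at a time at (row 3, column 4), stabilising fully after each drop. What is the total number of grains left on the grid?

k=0  2,2,1,0,1
0,0,2,1,3
3,0,3,2,3
3,2,2,1,0
1,1,2,1,1
1,1,0,0,2
k=1  2,2,1,0,1
0,0,2,1,3
3,0,3,2,3
3,2,2,1,1
1,1,2,1,1
1,1,0,0,2
k=2  2,2,1,0,1
0,0,2,1,3
3,0,3,2,3
3,2,2,1,2
1,1,2,1,1
1,1,0,0,2
k=3  2,2,1,0,1
0,0,2,1,3
3,0,3,2,3
3,2,2,1,3
1,1,2,1,1
1,1,0,0,2
k=4  2,2,1,0,2
0,0,2,2,0
3,0,3,3,1
3,2,2,2,1
1,1,2,1,2
1,1,0,0,2
k=5  2,2,1,0,2
0,0,2,2,0
3,0,3,3,1
3,2,2,2,2
1,1,2,1,2
1,1,0,0,2
k=6  2,2,1,0,2
0,0,2,2,0
3,0,3,3,1
3,2,2,2,3
1,1,2,1,2
1,1,0,0,2
k=7  2,2,1,0,2
0,0,2,2,0
3,0,3,3,2
3,2,2,3,0
1,1,2,1,3
1,1,0,0,2
k=8  2,2,1,0,2
0,0,2,2,0
3,0,3,3,2
3,2,2,3,1
1,1,2,1,3
1,1,0,0,2
k=9  2,2,1,0,2
0,0,2,2,0
3,0,3,3,2
3,2,2,3,2
1,1,2,1,3
1,1,0,0,2
k=10  2,2,1,0,2
0,0,2,2,0
3,0,3,3,2
3,2,2,3,3
1,1,2,1,3
1,1,0,0,2
k=11  2,2,1,0,2
0,0,3,3,1
3,1,1,2,0
3,3,0,2,3
1,1,3,3,0
1,1,0,0,3
k=12  2,2,1,0,2
0,0,3,3,1
3,1,1,2,1
3,3,0,3,0
1,1,3,3,1
1,1,0,0,3
k=13  2,2,1,0,2
0,0,3,3,1
3,1,1,2,1
3,3,0,3,1
1,1,3,3,1
1,1,0,0,3

46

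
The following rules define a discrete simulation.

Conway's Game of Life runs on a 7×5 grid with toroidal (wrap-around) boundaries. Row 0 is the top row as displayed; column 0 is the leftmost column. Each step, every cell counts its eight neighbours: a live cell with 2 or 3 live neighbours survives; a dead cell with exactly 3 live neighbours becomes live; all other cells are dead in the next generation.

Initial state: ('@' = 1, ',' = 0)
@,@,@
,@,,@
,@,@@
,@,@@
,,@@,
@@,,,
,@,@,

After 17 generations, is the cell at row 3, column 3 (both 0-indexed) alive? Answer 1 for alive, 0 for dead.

0

gen 0: @,@,@
,@,,@
,@,@@
,@,@@
,,@@,
@@,,,
,@,@,
gen 1: ,,@,@
,@,,,
,@,,,
,@,,,
,,,@,
@@,@@
,,,@,
gen 2: ,,@@,
@@@,,
@@@,,
,,@,,
,@,@,
@,,@,
,@,,,
gen 3: @,,@,
@,,,@
@,,@,
@,,@,
,@,@@
@@,,@
,@,@@
gen 4: ,@@@,
@@,@,
@@,@,
@@,@,
,@,@,
,@,,,
,@,@,
gen 5: ,,,@,
,,,@,
,,,@,
,,,@,
,@,,@
@@,,,
@@,@,
gen 6: ,,,@,
,,@@@
,,@@@
,,@@@
,@@,@
,,,,,
@@,,,
gen 7: @@,@,
,,,,,
@@,,,
,,,,,
@@@,@
,,@,,
,,,,,
gen 8: ,,,,,
,,@,@
,,,,,
,,@,@
@@@@,
@,@@,
,@@,,
gen 9: ,@@@,
,,,,,
,,,,,
@,@,@
@,,,,
@,,,,
,@@@,
gen 10: ,@,@,
,,@,,
,,,,,
@@,,@
@,,,,
@,@,@
@,,@@
gen 11: @@,@,
,,@,,
@@,,,
@@,,@
,,,@,
,,,,,
,,,,,
gen 12: ,@@,,
,,@,@
,,@,@
,@@,@
@,,,@
,,,,,
,,,,,
gen 13: ,@@@,
@,@,,
,,@,@
,@@,@
@@,@@
,,,,,
,,,,,
gen 14: ,@@@,
@,,,@
,,@,@
,,,,,
,@,@@
@,,,@
,,@,,
gen 15: @@@@@
@,,,@
@,,@@
@,@,@
,,,@@
@@@,@
@,@,@
gen 16: ,,@,,
,,,,,
,,,,,
,@@,,
,,,,,
,,@,,
,,,,,
gen 17: ,,,,,
,,,,,
,,,,,
,,,,,
,@@,,
,,,,,
,,,,,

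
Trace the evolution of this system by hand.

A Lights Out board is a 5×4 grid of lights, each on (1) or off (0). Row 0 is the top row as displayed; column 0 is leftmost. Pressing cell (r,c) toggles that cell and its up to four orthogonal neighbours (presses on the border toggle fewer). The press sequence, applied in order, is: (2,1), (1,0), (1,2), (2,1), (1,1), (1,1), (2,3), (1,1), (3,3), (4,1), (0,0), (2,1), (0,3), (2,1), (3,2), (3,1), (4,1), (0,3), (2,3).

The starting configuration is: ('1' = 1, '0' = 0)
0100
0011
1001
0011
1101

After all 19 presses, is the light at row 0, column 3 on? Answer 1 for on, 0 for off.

0

0) 0100
0011
1001
0011
1101
1) 0100
0111
0111
0111
1101
2) 1100
1011
1111
0111
1101
3) 1110
1100
1101
0111
1101
4) 1110
1000
0011
0011
1101
5) 1010
0110
0111
0011
1101
6) 1110
1000
0011
0011
1101
7) 1110
1001
0000
0010
1101
8) 1010
0111
0100
0010
1101
9) 1010
0111
0101
0001
1100
10) 1010
0111
0101
0101
0010
11) 0110
1111
0101
0101
0010
12) 0110
1011
1011
0001
0010
13) 0101
1010
1011
0001
0010
14) 0101
1110
0101
0101
0010
15) 0101
1110
0111
0010
0000
16) 0101
1110
0011
1100
0100
17) 0101
1110
0011
1000
1010
18) 0110
1111
0011
1000
1010
19) 0110
1110
0000
1001
1010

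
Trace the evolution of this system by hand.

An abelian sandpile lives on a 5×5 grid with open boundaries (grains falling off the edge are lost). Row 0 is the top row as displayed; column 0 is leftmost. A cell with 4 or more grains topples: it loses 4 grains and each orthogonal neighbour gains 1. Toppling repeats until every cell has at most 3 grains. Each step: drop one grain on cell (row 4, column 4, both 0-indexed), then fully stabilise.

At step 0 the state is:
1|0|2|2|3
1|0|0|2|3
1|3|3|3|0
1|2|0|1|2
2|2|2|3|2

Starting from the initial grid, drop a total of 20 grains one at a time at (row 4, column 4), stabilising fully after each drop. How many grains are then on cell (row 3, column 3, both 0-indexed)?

[0] 1|0|2|2|3
1|0|0|2|3
1|3|3|3|0
1|2|0|1|2
2|2|2|3|2
[1] 1|0|2|2|3
1|0|0|2|3
1|3|3|3|0
1|2|0|1|2
2|2|2|3|3
[2] 1|0|2|2|3
1|0|0|2|3
1|3|3|3|0
1|2|0|2|3
2|2|3|0|1
[3] 1|0|2|2|3
1|0|0|2|3
1|3|3|3|0
1|2|0|2|3
2|2|3|0|2
[4] 1|0|2|2|3
1|0|0|2|3
1|3|3|3|0
1|2|0|2|3
2|2|3|0|3
[5] 1|0|2|2|3
1|0|0|2|3
1|3|3|3|1
1|2|0|3|0
2|2|3|1|1
[6] 1|0|2|2|3
1|0|0|2|3
1|3|3|3|1
1|2|0|3|0
2|2|3|1|2
[7] 1|0|2|2|3
1|0|0|2|3
1|3|3|3|1
1|2|0|3|0
2|2|3|1|3
[8] 1|0|2|2|3
1|0|0|2|3
1|3|3|3|1
1|2|0|3|1
2|2|3|2|0
[9] 1|0|2|2|3
1|0|0|2|3
1|3|3|3|1
1|2|0|3|1
2|2|3|2|1
[10] 1|0|2|2|3
1|0|0|2|3
1|3|3|3|1
1|2|0|3|1
2|2|3|2|2
[11] 1|0|2|2|3
1|0|0|2|3
1|3|3|3|1
1|2|0|3|1
2|2|3|2|3
[12] 1|0|2|2|3
1|0|0|2|3
1|3|3|3|1
1|2|0|3|2
2|2|3|3|0
[13] 1|0|2|2|3
1|0|0|2|3
1|3|3|3|1
1|2|0|3|2
2|2|3|3|1
[14] 1|0|2|2|3
1|0|0|2|3
1|3|3|3|1
1|2|0|3|2
2|2|3|3|2
[15] 1|0|2|2|3
1|0|0|2|3
1|3|3|3|1
1|2|0|3|2
2|2|3|3|3
[16] 1|0|2|2|3
1|1|1|3|3
2|0|1|1|3
1|3|3|2|0
2|3|0|2|2
[17] 1|0|2|2|3
1|1|1|3|3
2|0|1|1|3
1|3|3|2|0
2|3|0|2|3
[18] 1|0|2|2|3
1|1|1|3|3
2|0|1|1|3
1|3|3|2|1
2|3|0|3|0
[19] 1|0|2|2|3
1|1|1|3|3
2|0|1|1|3
1|3|3|2|1
2|3|0|3|1
[20] 1|0|2|2|3
1|1|1|3|3
2|0|1|1|3
1|3|3|2|1
2|3|0|3|2

2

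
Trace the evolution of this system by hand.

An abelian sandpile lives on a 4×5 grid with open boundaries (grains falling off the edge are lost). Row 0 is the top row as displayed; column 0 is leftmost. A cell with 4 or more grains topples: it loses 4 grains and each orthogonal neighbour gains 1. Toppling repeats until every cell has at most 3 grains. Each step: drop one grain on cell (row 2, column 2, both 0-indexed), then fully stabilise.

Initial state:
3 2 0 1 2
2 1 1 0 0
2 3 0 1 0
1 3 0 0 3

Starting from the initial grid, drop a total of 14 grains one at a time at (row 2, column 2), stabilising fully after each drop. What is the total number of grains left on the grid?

gen 0: 3 2 0 1 2
2 1 1 0 0
2 3 0 1 0
1 3 0 0 3
gen 1: 3 2 0 1 2
2 1 1 0 0
2 3 1 1 0
1 3 0 0 3
gen 2: 3 2 0 1 2
2 1 1 0 0
2 3 2 1 0
1 3 0 0 3
gen 3: 3 2 0 1 2
2 1 1 0 0
2 3 3 1 0
1 3 0 0 3
gen 4: 3 2 0 1 2
2 2 2 0 0
3 1 1 2 0
2 0 2 0 3
gen 5: 3 2 0 1 2
2 2 2 0 0
3 1 2 2 0
2 0 2 0 3
gen 6: 3 2 0 1 2
2 2 2 0 0
3 1 3 2 0
2 0 2 0 3
gen 7: 3 2 0 1 2
2 2 3 0 0
3 2 0 3 0
2 0 3 0 3
gen 8: 3 2 0 1 2
2 2 3 0 0
3 2 1 3 0
2 0 3 0 3
gen 9: 3 2 0 1 2
2 2 3 0 0
3 2 2 3 0
2 0 3 0 3
gen 10: 3 2 0 1 2
2 2 3 0 0
3 2 3 3 0
2 0 3 0 3
gen 11: 3 2 1 1 2
2 3 0 2 0
3 3 3 0 1
2 1 0 2 3
gen 12: 1 0 2 1 2
1 2 2 2 0
1 2 1 1 1
3 2 1 2 3
gen 13: 1 0 2 1 2
1 2 2 2 0
1 2 2 1 1
3 2 1 2 3
gen 14: 1 0 2 1 2
1 2 2 2 0
1 2 3 1 1
3 2 1 2 3

32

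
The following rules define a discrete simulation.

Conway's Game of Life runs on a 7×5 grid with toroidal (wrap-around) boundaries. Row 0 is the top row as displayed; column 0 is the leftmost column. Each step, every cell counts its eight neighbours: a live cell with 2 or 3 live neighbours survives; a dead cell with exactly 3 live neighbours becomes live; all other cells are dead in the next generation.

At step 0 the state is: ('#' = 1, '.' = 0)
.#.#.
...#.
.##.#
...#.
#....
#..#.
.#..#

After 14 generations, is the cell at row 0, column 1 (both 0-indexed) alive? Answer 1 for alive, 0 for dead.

step 0: .#.#.
...#.
.##.#
...#.
#....
#..#.
.#..#
step 1: #..##
##.##
..#.#
#####
.....
##...
.#.##
step 2: .....
.#...
.....
###.#
...#.
###.#
.#.#.
step 3: ..#..
.....
..#..
#####
.....
##..#
.#.##
step 4: ..##.
.....
#.#.#
#####
.....
.####
.#.##
step 5: ..###
.##.#
..#..
..#..
.....
.#..#
.#...
step 6: ....#
##..#
..#..
.....
.....
#....
.#..#
step 7: .#.##
##.##
##...
.....
.....
#....
....#
step 8: .#...
...#.
.##..
.....
.....
.....
...##
step 9: ..###
.#...
..#..
.....
.....
.....
.....
step 10: ..##.
.#...
.....
.....
.....
.....
...#.
step 11: ..##.
..#..
.....
.....
.....
.....
..##.
step 12: .#...
..##.
.....
.....
.....
.....
..##.
step 13: .#...
..#..
.....
.....
.....
.....
..#..
step 14: .##..
.....
.....
.....
.....
.....
.....

1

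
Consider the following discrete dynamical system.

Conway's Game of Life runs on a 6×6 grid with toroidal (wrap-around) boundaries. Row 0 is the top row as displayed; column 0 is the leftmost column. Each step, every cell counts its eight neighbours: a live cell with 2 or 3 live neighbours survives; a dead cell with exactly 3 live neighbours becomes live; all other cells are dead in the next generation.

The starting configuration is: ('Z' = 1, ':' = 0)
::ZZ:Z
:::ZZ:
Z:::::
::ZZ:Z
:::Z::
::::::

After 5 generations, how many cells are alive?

step 0: ::ZZ:Z
:::ZZ:
Z:::::
::ZZ:Z
:::Z::
::::::
step 1: ::ZZ::
::ZZZZ
::Z::Z
::ZZZ:
::ZZZ:
::ZZZ:
step 2: :Z:::Z
:Z:::Z
:Z:::Z
:Z:::Z
:Z:::Z
:Z::::
step 3: :ZZ:::
:ZZ:ZZ
:ZZ:ZZ
:ZZ:ZZ
:ZZ:::
:ZZ:::
step 4: ::::::
::::ZZ
::::::
::::ZZ
::::::
Z::Z::
step 5: ::::ZZ
::::::
::::::
::::::
::::ZZ
::::::

4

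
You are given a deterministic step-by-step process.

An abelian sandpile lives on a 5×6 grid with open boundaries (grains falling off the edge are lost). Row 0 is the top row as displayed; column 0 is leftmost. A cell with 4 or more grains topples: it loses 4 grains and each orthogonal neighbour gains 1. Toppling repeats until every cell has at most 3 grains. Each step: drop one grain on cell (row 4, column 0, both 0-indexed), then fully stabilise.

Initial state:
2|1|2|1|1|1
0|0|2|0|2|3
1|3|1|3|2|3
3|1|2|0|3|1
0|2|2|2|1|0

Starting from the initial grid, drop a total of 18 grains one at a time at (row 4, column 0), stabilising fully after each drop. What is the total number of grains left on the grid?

gen 0: 2|1|2|1|1|1
0|0|2|0|2|3
1|3|1|3|2|3
3|1|2|0|3|1
0|2|2|2|1|0
gen 1: 2|1|2|1|1|1
0|0|2|0|2|3
1|3|1|3|2|3
3|1|2|0|3|1
1|2|2|2|1|0
gen 2: 2|1|2|1|1|1
0|0|2|0|2|3
1|3|1|3|2|3
3|1|2|0|3|1
2|2|2|2|1|0
gen 3: 2|1|2|1|1|1
0|0|2|0|2|3
1|3|1|3|2|3
3|1|2|0|3|1
3|2|2|2|1|0
gen 4: 2|1|2|1|1|1
0|0|2|0|2|3
2|3|1|3|2|3
0|2|2|0|3|1
1|3|2|2|1|0
gen 5: 2|1|2|1|1|1
0|0|2|0|2|3
2|3|1|3|2|3
0|2|2|0|3|1
2|3|2|2|1|0
gen 6: 2|1|2|1|1|1
0|0|2|0|2|3
2|3|1|3|2|3
0|2|2|0|3|1
3|3|2|2|1|0
gen 7: 2|1|2|1|1|1
0|0|2|0|2|3
2|3|1|3|2|3
1|3|2|0|3|1
1|0|3|2|1|0
gen 8: 2|1|2|1|1|1
0|0|2|0|2|3
2|3|1|3|2|3
1|3|2|0|3|1
2|0|3|2|1|0
gen 9: 2|1|2|1|1|1
0|0|2|0|2|3
2|3|1|3|2|3
1|3|2|0|3|1
3|0|3|2|1|0
gen 10: 2|1|2|1|1|1
0|0|2|0|2|3
2|3|1|3|2|3
2|3|2|0|3|1
0|1|3|2|1|0
gen 11: 2|1|2|1|1|1
0|0|2|0|2|3
2|3|1|3|2|3
2|3|2|0|3|1
1|1|3|2|1|0
gen 12: 2|1|2|1|1|1
0|0|2|0|2|3
2|3|1|3|2|3
2|3|2|0|3|1
2|1|3|2|1|0
gen 13: 2|1|2|1|1|1
0|0|2|0|2|3
2|3|1|3|2|3
2|3|2|0|3|1
3|1|3|2|1|0
gen 14: 2|1|2|1|1|1
0|0|2|0|2|3
2|3|1|3|2|3
3|3|2|0|3|1
0|2|3|2|1|0
gen 15: 2|1|2|1|1|1
0|0|2|0|2|3
2|3|1|3|2|3
3|3|2|0|3|1
1|2|3|2|1|0
gen 16: 2|1|2|1|1|1
0|0|2|0|2|3
2|3|1|3|2|3
3|3|2|0|3|1
2|2|3|2|1|0
gen 17: 2|1|2|1|1|1
0|0|2|0|2|3
2|3|1|3|2|3
3|3|2|0|3|1
3|2|3|2|1|0
gen 18: 2|1|2|1|1|1
1|1|2|0|2|3
0|1|3|3|2|3
2|3|0|1|3|1
2|1|1|3|1|0

47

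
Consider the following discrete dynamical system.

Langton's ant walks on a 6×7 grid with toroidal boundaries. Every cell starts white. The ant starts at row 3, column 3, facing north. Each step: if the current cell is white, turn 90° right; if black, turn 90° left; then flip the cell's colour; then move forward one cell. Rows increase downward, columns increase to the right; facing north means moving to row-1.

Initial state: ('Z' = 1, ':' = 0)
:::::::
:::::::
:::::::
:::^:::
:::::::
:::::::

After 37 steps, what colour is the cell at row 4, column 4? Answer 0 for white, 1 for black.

t=0: :::::::
:::::::
:::::::
:::^:::
:::::::
:::::::
t=1: :::::::
:::::::
:::::::
:::Z>::
:::::::
:::::::
t=2: :::::::
:::::::
:::::::
:::ZZ::
::::v::
:::::::
t=3: :::::::
:::::::
:::::::
:::ZZ::
:::<Z::
:::::::
t=4: :::::::
:::::::
:::::::
:::^Z::
:::ZZ::
:::::::
t=5: :::::::
:::::::
:::::::
::<:Z::
:::ZZ::
:::::::
t=6: :::::::
:::::::
::^::::
::Z:Z::
:::ZZ::
:::::::
t=7: :::::::
:::::::
::Z>:::
::Z:Z::
:::ZZ::
:::::::
t=8: :::::::
:::::::
::ZZ:::
::ZvZ::
:::ZZ::
:::::::
t=9: :::::::
:::::::
::ZZ:::
::<ZZ::
:::ZZ::
:::::::
t=10: :::::::
:::::::
::ZZ:::
:::ZZ::
::vZZ::
:::::::
t=11: :::::::
:::::::
::ZZ:::
:::ZZ::
:<ZZZ::
:::::::
t=12: :::::::
:::::::
::ZZ:::
:^:ZZ::
:ZZZZ::
:::::::
t=13: :::::::
:::::::
::ZZ:::
:Z>ZZ::
:ZZZZ::
:::::::
t=14: :::::::
:::::::
::ZZ:::
:ZZZZ::
:ZvZZ::
:::::::
t=15: :::::::
:::::::
::ZZ:::
:ZZZZ::
:Z:>Z::
:::::::
t=16: :::::::
:::::::
::ZZ:::
:ZZ^Z::
:Z::Z::
:::::::
t=17: :::::::
:::::::
::ZZ:::
:Z<:Z::
:Z::Z::
:::::::
t=18: :::::::
:::::::
::ZZ:::
:Z::Z::
:Zv:Z::
:::::::
t=19: :::::::
:::::::
::ZZ:::
:Z::Z::
:<Z:Z::
:::::::
t=20: :::::::
:::::::
::ZZ:::
:Z::Z::
::Z:Z::
:v:::::
t=21: :::::::
:::::::
::ZZ:::
:Z::Z::
::Z:Z::
<Z:::::
t=22: :::::::
:::::::
::ZZ:::
:Z::Z::
^:Z:Z::
ZZ:::::
t=23: :::::::
:::::::
::ZZ:::
:Z::Z::
Z>Z:Z::
ZZ:::::
t=24: :::::::
:::::::
::ZZ:::
:Z::Z::
ZZZ:Z::
Zv:::::
t=25: :::::::
:::::::
::ZZ:::
:Z::Z::
ZZZ:Z::
Z:>::::
t=26: ::v::::
:::::::
::ZZ:::
:Z::Z::
ZZZ:Z::
Z:Z::::
t=27: :<Z::::
:::::::
::ZZ:::
:Z::Z::
ZZZ:Z::
Z:Z::::
t=28: :ZZ::::
:::::::
::ZZ:::
:Z::Z::
ZZZ:Z::
Z^Z::::
t=29: :ZZ::::
:::::::
::ZZ:::
:Z::Z::
ZZZ:Z::
ZZ>::::
t=30: :ZZ::::
:::::::
::ZZ:::
:Z::Z::
ZZ^:Z::
ZZ:::::
t=31: :ZZ::::
:::::::
::ZZ:::
:Z::Z::
Z<::Z::
ZZ:::::
t=32: :ZZ::::
:::::::
::ZZ:::
:Z::Z::
Z:::Z::
Zv:::::
t=33: :ZZ::::
:::::::
::ZZ:::
:Z::Z::
Z:::Z::
Z:>::::
t=34: :Zv::::
:::::::
::ZZ:::
:Z::Z::
Z:::Z::
Z:Z::::
t=35: :Z:>:::
:::::::
::ZZ:::
:Z::Z::
Z:::Z::
Z:Z::::
t=36: :Z:Z:::
:::v:::
::ZZ:::
:Z::Z::
Z:::Z::
Z:Z::::
t=37: :Z:Z:::
::<Z:::
::ZZ:::
:Z::Z::
Z:::Z::
Z:Z::::

1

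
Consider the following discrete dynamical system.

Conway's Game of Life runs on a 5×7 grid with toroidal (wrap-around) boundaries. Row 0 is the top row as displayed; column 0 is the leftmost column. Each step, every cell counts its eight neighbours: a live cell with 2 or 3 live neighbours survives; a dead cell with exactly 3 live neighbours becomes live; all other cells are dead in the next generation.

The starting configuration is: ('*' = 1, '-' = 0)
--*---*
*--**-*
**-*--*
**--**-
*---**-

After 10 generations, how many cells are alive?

12

step 0: --*---*
*--**-*
**-*--*
**--**-
*---**-
step 1: -*-----
---**--
---*---
--**---
*--**--
step 2: --*----
--***--
-------
--*----
-*-**--
step 3: -*-----
--**---
--*----
--**---
-*-*---
step 4: -*-*---
-***---
-*-----
-*-*---
-*-*---
step 5: **-**--
**-*---
**-*---
**-----
**-**--
step 6: ------*
---*--*
------*
---**-*
---**-*
step 7: *--**-*
*----**
*--**-*
*--**-*
*--**-*
step 8: -*-*---
-*-----
-*-*---
-**----
-**----
step 9: **-----
**-----
**-----
*--*---
*--*---
step 10: --*---*
--*---*
--*---*
*-*---*
*-*---*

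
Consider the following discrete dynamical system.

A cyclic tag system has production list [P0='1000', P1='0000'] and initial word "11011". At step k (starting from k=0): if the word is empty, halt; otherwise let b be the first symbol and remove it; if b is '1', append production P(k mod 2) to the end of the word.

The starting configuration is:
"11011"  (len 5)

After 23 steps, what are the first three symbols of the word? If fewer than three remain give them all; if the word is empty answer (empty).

000

k=0  "11011"  (len 5)
k=1  "10111000"  (len 8)
k=2  "01110000000"  (len 11)
k=3  "1110000000"  (len 10)
k=4  "1100000000000"  (len 13)
k=5  "1000000000001000"  (len 16)
k=6  "0000000000010000000"  (len 19)
k=7  "000000000010000000"  (len 18)
k=8  "00000000010000000"  (len 17)
k=9  "0000000010000000"  (len 16)
k=10  "000000010000000"  (len 15)
k=11  "00000010000000"  (len 14)
k=12  "0000010000000"  (len 13)
k=13  "000010000000"  (len 12)
k=14  "00010000000"  (len 11)
k=15  "0010000000"  (len 10)
k=16  "010000000"  (len 9)
k=17  "10000000"  (len 8)
k=18  "00000000000"  (len 11)
k=19  "0000000000"  (len 10)
k=20  "000000000"  (len 9)
k=21  "00000000"  (len 8)
k=22  "0000000"  (len 7)
k=23  "000000"  (len 6)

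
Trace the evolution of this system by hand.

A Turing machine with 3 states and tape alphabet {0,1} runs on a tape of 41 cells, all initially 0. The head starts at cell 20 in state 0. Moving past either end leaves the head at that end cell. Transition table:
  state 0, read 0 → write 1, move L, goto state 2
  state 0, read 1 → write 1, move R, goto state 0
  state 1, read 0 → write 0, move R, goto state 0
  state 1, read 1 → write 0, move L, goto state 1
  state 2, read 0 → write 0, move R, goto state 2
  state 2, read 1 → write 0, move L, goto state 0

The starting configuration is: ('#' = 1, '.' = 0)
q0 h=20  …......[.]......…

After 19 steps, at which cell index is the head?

[0] q0 h=20  …......[.]......…
[1] q2 h=19  …......[.]#.....…
[2] q2 h=20  …......[#]......…
[3] q0 h=19  …......[.]......…
[4] q2 h=18  …......[.]#.....…
[5] q2 h=19  …......[#]......…
[6] q0 h=18  …......[.]......…
[7] q2 h=17  …......[.]#.....…
[8] q2 h=18  …......[#]......…
[9] q0 h=17  …......[.]......…
[10] q2 h=16  …......[.]#.....…
[11] q2 h=17  …......[#]......…
[12] q0 h=16  …......[.]......…
[13] q2 h=15  …......[.]#.....…
[14] q2 h=16  …......[#]......…
[15] q0 h=15  …......[.]......…
[16] q2 h=14  …......[.]#.....…
[17] q2 h=15  …......[#]......…
[18] q0 h=14  …......[.]......…
[19] q2 h=13  …......[.]#.....…

13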